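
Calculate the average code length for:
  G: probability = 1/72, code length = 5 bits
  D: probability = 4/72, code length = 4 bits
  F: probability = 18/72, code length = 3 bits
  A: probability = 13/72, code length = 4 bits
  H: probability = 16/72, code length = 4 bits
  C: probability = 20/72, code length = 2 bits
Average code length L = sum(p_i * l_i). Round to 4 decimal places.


Weighted contributions p_i * l_i:
  G: (1/72) * 5 = 5/72
  D: (4/72) * 4 = 16/72
  F: (18/72) * 3 = 54/72
  A: (13/72) * 4 = 52/72
  H: (16/72) * 4 = 64/72
  C: (20/72) * 2 = 40/72
Sum = (5 + 16 + 54 + 52 + 64 + 40)/72 = 231/72

L = 231/72 = 3.2083 bits/symbol


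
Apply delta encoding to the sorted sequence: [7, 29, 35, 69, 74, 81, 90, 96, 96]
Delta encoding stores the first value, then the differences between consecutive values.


First value: 7
Deltas:
  29 - 7 = 22
  35 - 29 = 6
  69 - 35 = 34
  74 - 69 = 5
  81 - 74 = 7
  90 - 81 = 9
  96 - 90 = 6
  96 - 96 = 0


Delta encoded: [7, 22, 6, 34, 5, 7, 9, 6, 0]


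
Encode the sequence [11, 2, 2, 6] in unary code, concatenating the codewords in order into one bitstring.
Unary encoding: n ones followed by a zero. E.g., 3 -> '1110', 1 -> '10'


Encode each number as n ones followed by a terminating 0:
  11 -> 111111111110 (12 bits)
  2 -> 110 (3 bits)
  2 -> 110 (3 bits)
  6 -> 1111110 (7 bits)
Total length = 12 + 3 + 3 + 7 = 25 bits.

Unary([11, 2, 2, 6]) = 1111111111101101101111110 (25 bits)


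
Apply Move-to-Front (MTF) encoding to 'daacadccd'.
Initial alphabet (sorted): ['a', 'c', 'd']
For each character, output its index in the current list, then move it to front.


MTF encoding:
'd': index 2 in ['a', 'c', 'd'] -> ['d', 'a', 'c']
'a': index 1 in ['d', 'a', 'c'] -> ['a', 'd', 'c']
'a': index 0 in ['a', 'd', 'c'] -> ['a', 'd', 'c']
'c': index 2 in ['a', 'd', 'c'] -> ['c', 'a', 'd']
'a': index 1 in ['c', 'a', 'd'] -> ['a', 'c', 'd']
'd': index 2 in ['a', 'c', 'd'] -> ['d', 'a', 'c']
'c': index 2 in ['d', 'a', 'c'] -> ['c', 'd', 'a']
'c': index 0 in ['c', 'd', 'a'] -> ['c', 'd', 'a']
'd': index 1 in ['c', 'd', 'a'] -> ['d', 'c', 'a']


Output: [2, 1, 0, 2, 1, 2, 2, 0, 1]


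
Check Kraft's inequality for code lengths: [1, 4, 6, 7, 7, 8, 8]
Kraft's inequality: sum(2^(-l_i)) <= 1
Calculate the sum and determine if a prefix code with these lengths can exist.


Sum = 2^(-1) + 2^(-4) + 2^(-6) + 2^(-7) + 2^(-7) + 2^(-8) + 2^(-8)
    = 0.5 + 0.0625 + 0.015625 + 0.0078125 + 0.0078125 + 0.00390625 + 0.00390625
    = 154/256 = 0.6015625
Since 0.6015625 <= 1, Kraft's inequality IS satisfied.
A prefix code with these lengths CAN exist.

Kraft sum = 0.6015625. Satisfied.


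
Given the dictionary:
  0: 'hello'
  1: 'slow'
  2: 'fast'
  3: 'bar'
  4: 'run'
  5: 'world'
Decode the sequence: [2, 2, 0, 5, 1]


Look up each index in the dictionary:
  2 -> 'fast'
  2 -> 'fast'
  0 -> 'hello'
  5 -> 'world'
  1 -> 'slow'

Decoded: "fast fast hello world slow"


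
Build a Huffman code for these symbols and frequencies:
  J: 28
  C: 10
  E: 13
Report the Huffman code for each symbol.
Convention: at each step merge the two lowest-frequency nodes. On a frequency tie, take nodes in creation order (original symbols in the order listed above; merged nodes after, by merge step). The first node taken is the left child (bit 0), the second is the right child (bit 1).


Huffman tree construction:
Step 1: Merge C(10) + E(13) = 23
Step 2: Merge (C+E)(23) + J(28) = 51
Read each symbol's code off the tree from the root (left child = 0, right child = 1).

Codes:
  J: 1 (length 1)
  C: 00 (length 2)
  E: 01 (length 2)
Average code length: 74/51 = 1.4510 bits/symbol


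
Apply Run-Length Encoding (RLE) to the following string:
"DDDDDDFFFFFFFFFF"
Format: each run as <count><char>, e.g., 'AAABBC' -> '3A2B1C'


Scanning runs left to right:
  i=0: run of 'D' x 6 -> '6D'
  i=6: run of 'F' x 10 -> '10F'

RLE = 6D10F


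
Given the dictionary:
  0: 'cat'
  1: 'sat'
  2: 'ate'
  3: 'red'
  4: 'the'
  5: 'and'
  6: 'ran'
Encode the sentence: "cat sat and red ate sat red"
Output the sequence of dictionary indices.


Look up each word in the dictionary:
  'cat' -> 0
  'sat' -> 1
  'and' -> 5
  'red' -> 3
  'ate' -> 2
  'sat' -> 1
  'red' -> 3

Encoded: [0, 1, 5, 3, 2, 1, 3]


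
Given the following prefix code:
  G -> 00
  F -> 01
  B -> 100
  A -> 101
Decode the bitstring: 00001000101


Decoding step by step:
Bits 00 -> G
Bits 00 -> G
Bits 100 -> B
Bits 01 -> F
Bits 01 -> F


Decoded message: GGBFF


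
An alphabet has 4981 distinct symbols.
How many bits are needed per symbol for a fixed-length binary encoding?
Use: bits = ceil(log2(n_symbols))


log2(4981) = 12.2822
Bracket: 2^12 = 4096 < 4981 <= 2^13 = 8192
So ceil(log2(4981)) = 13

bits = ceil(log2(4981)) = ceil(12.2822) = 13 bits


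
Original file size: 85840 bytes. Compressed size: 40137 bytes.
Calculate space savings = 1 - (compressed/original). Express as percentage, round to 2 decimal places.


ratio = compressed/original = 40137/85840 = 0.467579
savings = 1 - ratio = 1 - 0.467579 = 0.532421
as a percentage: 0.532421 * 100 = 53.24%

Space savings = 1 - 40137/85840 = 53.24%


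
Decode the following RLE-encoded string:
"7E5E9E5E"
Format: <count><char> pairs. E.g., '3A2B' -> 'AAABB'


Expanding each <count><char> pair:
  7E -> 'EEEEEEE'
  5E -> 'EEEEE'
  9E -> 'EEEEEEEEE'
  5E -> 'EEEEE'

Decoded = EEEEEEEEEEEEEEEEEEEEEEEEEE


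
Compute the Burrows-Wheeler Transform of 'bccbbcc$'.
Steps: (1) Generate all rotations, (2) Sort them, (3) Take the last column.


Rotations (sorted):
  0: $bccbbcc -> last char: c
  1: bbcc$bcc -> last char: c
  2: bcc$bccb -> last char: b
  3: bccbbcc$ -> last char: $
  4: c$bccbbc -> last char: c
  5: cbbcc$bc -> last char: c
  6: cc$bccbb -> last char: b
  7: ccbbcc$b -> last char: b


BWT = ccb$ccbb


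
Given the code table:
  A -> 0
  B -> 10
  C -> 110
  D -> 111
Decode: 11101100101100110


Decoding:
111 -> D
0 -> A
110 -> C
0 -> A
10 -> B
110 -> C
0 -> A
110 -> C


Result: DACABCAC


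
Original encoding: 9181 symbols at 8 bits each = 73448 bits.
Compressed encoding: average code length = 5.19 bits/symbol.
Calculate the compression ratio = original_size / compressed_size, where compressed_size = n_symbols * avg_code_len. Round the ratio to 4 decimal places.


original_size = n_symbols * orig_bits = 9181 * 8 = 73448 bits
compressed_size = n_symbols * avg_code_len = 9181 * 5.19 = 47649.39 bits
ratio = original_size / compressed_size = 73448 / 47649.39 = 1.5414

Compression ratio = 1.5414


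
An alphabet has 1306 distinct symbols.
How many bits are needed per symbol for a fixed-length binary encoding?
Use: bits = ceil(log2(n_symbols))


log2(1306) = 10.3509
Bracket: 2^10 = 1024 < 1306 <= 2^11 = 2048
So ceil(log2(1306)) = 11

bits = ceil(log2(1306)) = ceil(10.3509) = 11 bits


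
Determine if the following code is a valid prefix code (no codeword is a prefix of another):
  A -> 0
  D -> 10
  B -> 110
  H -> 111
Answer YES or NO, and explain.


Checking each pair (does one codeword prefix another?):
  A='0' vs D='10': no prefix
  A='0' vs B='110': no prefix
  A='0' vs H='111': no prefix
  D='10' vs A='0': no prefix
  D='10' vs B='110': no prefix
  D='10' vs H='111': no prefix
  B='110' vs A='0': no prefix
  B='110' vs D='10': no prefix
  B='110' vs H='111': no prefix
  H='111' vs A='0': no prefix
  H='111' vs D='10': no prefix
  H='111' vs B='110': no prefix
No violation found over all pairs.

YES -- this is a valid prefix code. No codeword is a prefix of any other codeword.


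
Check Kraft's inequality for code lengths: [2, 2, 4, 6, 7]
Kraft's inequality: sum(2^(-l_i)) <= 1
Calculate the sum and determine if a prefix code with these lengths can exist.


Sum = 2^(-2) + 2^(-2) + 2^(-4) + 2^(-6) + 2^(-7)
    = 0.25 + 0.25 + 0.0625 + 0.015625 + 0.0078125
    = 75/128 = 0.5859375
Since 0.5859375 <= 1, Kraft's inequality IS satisfied.
A prefix code with these lengths CAN exist.

Kraft sum = 0.5859375. Satisfied.


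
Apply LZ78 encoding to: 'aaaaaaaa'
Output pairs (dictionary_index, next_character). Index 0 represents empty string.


LZ78 encoding steps:
Dictionary: {0: ''}
Step 1: w='' (idx 0), next='a' -> output (0, 'a'), add 'a' as idx 1
Step 2: w='a' (idx 1), next='a' -> output (1, 'a'), add 'aa' as idx 2
Step 3: w='aa' (idx 2), next='a' -> output (2, 'a'), add 'aaa' as idx 3
Step 4: w='aa' (idx 2), end of input -> output (2, '')


Encoded: [(0, 'a'), (1, 'a'), (2, 'a'), (2, '')]


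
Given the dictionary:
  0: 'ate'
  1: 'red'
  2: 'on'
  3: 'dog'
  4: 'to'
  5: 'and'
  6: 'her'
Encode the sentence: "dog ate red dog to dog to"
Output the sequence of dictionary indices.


Look up each word in the dictionary:
  'dog' -> 3
  'ate' -> 0
  'red' -> 1
  'dog' -> 3
  'to' -> 4
  'dog' -> 3
  'to' -> 4

Encoded: [3, 0, 1, 3, 4, 3, 4]


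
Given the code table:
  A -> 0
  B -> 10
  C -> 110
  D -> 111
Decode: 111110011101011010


Decoding:
111 -> D
110 -> C
0 -> A
111 -> D
0 -> A
10 -> B
110 -> C
10 -> B


Result: DCADABCB


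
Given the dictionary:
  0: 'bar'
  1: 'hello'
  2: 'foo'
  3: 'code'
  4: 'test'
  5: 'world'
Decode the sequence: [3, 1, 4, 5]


Look up each index in the dictionary:
  3 -> 'code'
  1 -> 'hello'
  4 -> 'test'
  5 -> 'world'

Decoded: "code hello test world"


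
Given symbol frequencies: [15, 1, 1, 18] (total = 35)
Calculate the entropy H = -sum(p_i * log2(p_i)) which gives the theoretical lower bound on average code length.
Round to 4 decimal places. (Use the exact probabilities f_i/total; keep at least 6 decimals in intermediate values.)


Per-symbol terms -p_i * log2(p_i) with p_i = f_i/35:
  p = 15/35 = 0.428571: log2(p) = -1.222392, -p*log2(p) = 0.523882
  p = 1/35 = 0.028571: log2(p) = -5.129283, -p*log2(p) = 0.146551
  p = 1/35 = 0.028571: log2(p) = -5.129283, -p*log2(p) = 0.146551
  p = 18/35 = 0.514286: log2(p) = -0.959358, -p*log2(p) = 0.493384
H = 0.523882 + 0.146551 + 0.146551 + 0.493384 = 1.310368

H = 1.3104 bits/symbol


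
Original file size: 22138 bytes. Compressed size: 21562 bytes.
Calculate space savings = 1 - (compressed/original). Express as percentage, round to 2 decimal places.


ratio = compressed/original = 21562/22138 = 0.973981
savings = 1 - ratio = 1 - 0.973981 = 0.026019
as a percentage: 0.026019 * 100 = 2.6%

Space savings = 1 - 21562/22138 = 2.6%


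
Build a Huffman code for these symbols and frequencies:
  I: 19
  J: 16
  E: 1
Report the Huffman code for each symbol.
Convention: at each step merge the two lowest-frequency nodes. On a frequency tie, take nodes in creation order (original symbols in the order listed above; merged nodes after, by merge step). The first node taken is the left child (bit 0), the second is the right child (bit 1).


Huffman tree construction:
Step 1: Merge E(1) + J(16) = 17
Step 2: Merge (E+J)(17) + I(19) = 36
Read each symbol's code off the tree from the root (left child = 0, right child = 1).

Codes:
  I: 1 (length 1)
  J: 01 (length 2)
  E: 00 (length 2)
Average code length: 53/36 = 1.4722 bits/symbol


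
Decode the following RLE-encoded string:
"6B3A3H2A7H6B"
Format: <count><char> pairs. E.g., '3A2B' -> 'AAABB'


Expanding each <count><char> pair:
  6B -> 'BBBBBB'
  3A -> 'AAA'
  3H -> 'HHH'
  2A -> 'AA'
  7H -> 'HHHHHHH'
  6B -> 'BBBBBB'

Decoded = BBBBBBAAAHHHAAHHHHHHHBBBBBB


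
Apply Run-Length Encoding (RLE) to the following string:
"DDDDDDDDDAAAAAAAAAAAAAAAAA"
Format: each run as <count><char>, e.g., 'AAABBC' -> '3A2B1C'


Scanning runs left to right:
  i=0: run of 'D' x 9 -> '9D'
  i=9: run of 'A' x 17 -> '17A'

RLE = 9D17A


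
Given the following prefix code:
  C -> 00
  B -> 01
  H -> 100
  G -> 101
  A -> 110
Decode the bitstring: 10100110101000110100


Decoding step by step:
Bits 101 -> G
Bits 00 -> C
Bits 110 -> A
Bits 101 -> G
Bits 00 -> C
Bits 01 -> B
Bits 101 -> G
Bits 00 -> C


Decoded message: GCAGCBGC


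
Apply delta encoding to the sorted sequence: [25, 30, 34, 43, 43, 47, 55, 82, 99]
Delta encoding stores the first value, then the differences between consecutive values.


First value: 25
Deltas:
  30 - 25 = 5
  34 - 30 = 4
  43 - 34 = 9
  43 - 43 = 0
  47 - 43 = 4
  55 - 47 = 8
  82 - 55 = 27
  99 - 82 = 17


Delta encoded: [25, 5, 4, 9, 0, 4, 8, 27, 17]


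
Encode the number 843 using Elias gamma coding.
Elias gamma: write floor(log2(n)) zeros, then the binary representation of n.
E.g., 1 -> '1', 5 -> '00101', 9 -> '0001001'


num_bits = floor(log2(843)) + 1 = 10
leading_zeros = num_bits - 1 = 9
binary(843) = 1101001011

Elias gamma(843) = '000000000' + '1101001011' = 0000000001101001011 (19 bits)


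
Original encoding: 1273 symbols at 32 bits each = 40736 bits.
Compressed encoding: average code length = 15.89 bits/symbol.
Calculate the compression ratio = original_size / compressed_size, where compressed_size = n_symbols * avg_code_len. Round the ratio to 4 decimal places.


original_size = n_symbols * orig_bits = 1273 * 32 = 40736 bits
compressed_size = n_symbols * avg_code_len = 1273 * 15.89 = 20227.97 bits
ratio = original_size / compressed_size = 40736 / 20227.97 = 2.0138

Compression ratio = 2.0138


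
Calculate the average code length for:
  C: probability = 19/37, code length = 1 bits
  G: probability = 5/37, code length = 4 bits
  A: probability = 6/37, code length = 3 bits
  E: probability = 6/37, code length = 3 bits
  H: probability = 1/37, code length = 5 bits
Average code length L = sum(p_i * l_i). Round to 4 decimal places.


Weighted contributions p_i * l_i:
  C: (19/37) * 1 = 19/37
  G: (5/37) * 4 = 20/37
  A: (6/37) * 3 = 18/37
  E: (6/37) * 3 = 18/37
  H: (1/37) * 5 = 5/37
Sum = (19 + 20 + 18 + 18 + 5)/37 = 80/37

L = 80/37 = 2.1622 bits/symbol


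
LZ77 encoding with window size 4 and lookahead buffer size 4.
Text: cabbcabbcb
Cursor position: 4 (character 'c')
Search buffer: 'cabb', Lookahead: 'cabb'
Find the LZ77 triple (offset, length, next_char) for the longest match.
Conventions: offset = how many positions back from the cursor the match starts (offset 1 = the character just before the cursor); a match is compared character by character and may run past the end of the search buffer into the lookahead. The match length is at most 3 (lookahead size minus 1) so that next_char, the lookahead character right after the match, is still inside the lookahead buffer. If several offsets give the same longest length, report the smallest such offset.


Try each offset into the search buffer:
  offset=1 (pos 3, char 'b'): match length 0
  offset=2 (pos 2, char 'b'): match length 0
  offset=3 (pos 1, char 'a'): match length 0
  offset=4 (pos 0, char 'c'): match length 3
Longest match has length 3 at offset 4.
next_char = character at position 4 + 3 = 7 -> 'b'

Best match: offset=4, length=3 (matching 'cab' starting at position 0)
LZ77 triple: (4, 3, 'b')


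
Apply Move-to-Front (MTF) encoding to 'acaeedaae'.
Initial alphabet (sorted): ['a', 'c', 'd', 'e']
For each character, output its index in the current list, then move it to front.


MTF encoding:
'a': index 0 in ['a', 'c', 'd', 'e'] -> ['a', 'c', 'd', 'e']
'c': index 1 in ['a', 'c', 'd', 'e'] -> ['c', 'a', 'd', 'e']
'a': index 1 in ['c', 'a', 'd', 'e'] -> ['a', 'c', 'd', 'e']
'e': index 3 in ['a', 'c', 'd', 'e'] -> ['e', 'a', 'c', 'd']
'e': index 0 in ['e', 'a', 'c', 'd'] -> ['e', 'a', 'c', 'd']
'd': index 3 in ['e', 'a', 'c', 'd'] -> ['d', 'e', 'a', 'c']
'a': index 2 in ['d', 'e', 'a', 'c'] -> ['a', 'd', 'e', 'c']
'a': index 0 in ['a', 'd', 'e', 'c'] -> ['a', 'd', 'e', 'c']
'e': index 2 in ['a', 'd', 'e', 'c'] -> ['e', 'a', 'd', 'c']


Output: [0, 1, 1, 3, 0, 3, 2, 0, 2]


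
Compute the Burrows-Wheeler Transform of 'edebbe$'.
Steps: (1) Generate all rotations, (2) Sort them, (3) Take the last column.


Rotations (sorted):
  0: $edebbe -> last char: e
  1: bbe$ede -> last char: e
  2: be$edeb -> last char: b
  3: debbe$e -> last char: e
  4: e$edebb -> last char: b
  5: ebbe$ed -> last char: d
  6: edebbe$ -> last char: $


BWT = eebebd$


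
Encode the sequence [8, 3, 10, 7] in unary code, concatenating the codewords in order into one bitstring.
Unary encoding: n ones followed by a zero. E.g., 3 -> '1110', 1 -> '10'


Encode each number as n ones followed by a terminating 0:
  8 -> 111111110 (9 bits)
  3 -> 1110 (4 bits)
  10 -> 11111111110 (11 bits)
  7 -> 11111110 (8 bits)
Total length = 9 + 4 + 11 + 8 = 32 bits.

Unary([8, 3, 10, 7]) = 11111111011101111111111011111110 (32 bits)


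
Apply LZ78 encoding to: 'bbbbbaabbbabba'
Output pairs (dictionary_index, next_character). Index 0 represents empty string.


LZ78 encoding steps:
Dictionary: {0: ''}
Step 1: w='' (idx 0), next='b' -> output (0, 'b'), add 'b' as idx 1
Step 2: w='b' (idx 1), next='b' -> output (1, 'b'), add 'bb' as idx 2
Step 3: w='bb' (idx 2), next='a' -> output (2, 'a'), add 'bba' as idx 3
Step 4: w='' (idx 0), next='a' -> output (0, 'a'), add 'a' as idx 4
Step 5: w='bb' (idx 2), next='b' -> output (2, 'b'), add 'bbb' as idx 5
Step 6: w='a' (idx 4), next='b' -> output (4, 'b'), add 'ab' as idx 6
Step 7: w='b' (idx 1), next='a' -> output (1, 'a'), add 'ba' as idx 7


Encoded: [(0, 'b'), (1, 'b'), (2, 'a'), (0, 'a'), (2, 'b'), (4, 'b'), (1, 'a')]


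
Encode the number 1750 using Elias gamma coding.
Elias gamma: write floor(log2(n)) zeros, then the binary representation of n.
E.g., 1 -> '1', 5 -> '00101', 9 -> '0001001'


num_bits = floor(log2(1750)) + 1 = 11
leading_zeros = num_bits - 1 = 10
binary(1750) = 11011010110

Elias gamma(1750) = '0000000000' + '11011010110' = 000000000011011010110 (21 bits)


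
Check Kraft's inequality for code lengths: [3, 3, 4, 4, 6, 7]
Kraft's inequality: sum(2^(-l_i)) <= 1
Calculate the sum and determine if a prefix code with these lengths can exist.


Sum = 2^(-3) + 2^(-3) + 2^(-4) + 2^(-4) + 2^(-6) + 2^(-7)
    = 0.125 + 0.125 + 0.0625 + 0.0625 + 0.015625 + 0.0078125
    = 51/128 = 0.3984375
Since 0.3984375 <= 1, Kraft's inequality IS satisfied.
A prefix code with these lengths CAN exist.

Kraft sum = 0.3984375. Satisfied.


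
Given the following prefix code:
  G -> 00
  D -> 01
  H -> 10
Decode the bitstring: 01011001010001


Decoding step by step:
Bits 01 -> D
Bits 01 -> D
Bits 10 -> H
Bits 01 -> D
Bits 01 -> D
Bits 00 -> G
Bits 01 -> D


Decoded message: DDHDDGD


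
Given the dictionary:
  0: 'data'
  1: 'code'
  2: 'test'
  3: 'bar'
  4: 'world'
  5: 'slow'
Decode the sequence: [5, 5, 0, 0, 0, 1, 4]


Look up each index in the dictionary:
  5 -> 'slow'
  5 -> 'slow'
  0 -> 'data'
  0 -> 'data'
  0 -> 'data'
  1 -> 'code'
  4 -> 'world'

Decoded: "slow slow data data data code world"


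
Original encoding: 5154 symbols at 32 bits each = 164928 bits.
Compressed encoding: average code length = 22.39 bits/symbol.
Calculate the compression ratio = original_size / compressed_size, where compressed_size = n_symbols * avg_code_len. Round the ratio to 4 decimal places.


original_size = n_symbols * orig_bits = 5154 * 32 = 164928 bits
compressed_size = n_symbols * avg_code_len = 5154 * 22.39 = 115398.06 bits
ratio = original_size / compressed_size = 164928 / 115398.06 = 1.4292

Compression ratio = 1.4292


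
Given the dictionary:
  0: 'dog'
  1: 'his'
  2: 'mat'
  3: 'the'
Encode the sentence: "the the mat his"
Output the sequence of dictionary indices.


Look up each word in the dictionary:
  'the' -> 3
  'the' -> 3
  'mat' -> 2
  'his' -> 1

Encoded: [3, 3, 2, 1]


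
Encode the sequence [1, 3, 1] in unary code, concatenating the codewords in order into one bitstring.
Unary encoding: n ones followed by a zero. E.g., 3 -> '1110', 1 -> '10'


Encode each number as n ones followed by a terminating 0:
  1 -> 10 (2 bits)
  3 -> 1110 (4 bits)
  1 -> 10 (2 bits)
Total length = 2 + 4 + 2 = 8 bits.

Unary([1, 3, 1]) = 10111010 (8 bits)


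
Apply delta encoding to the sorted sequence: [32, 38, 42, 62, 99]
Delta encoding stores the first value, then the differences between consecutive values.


First value: 32
Deltas:
  38 - 32 = 6
  42 - 38 = 4
  62 - 42 = 20
  99 - 62 = 37


Delta encoded: [32, 6, 4, 20, 37]


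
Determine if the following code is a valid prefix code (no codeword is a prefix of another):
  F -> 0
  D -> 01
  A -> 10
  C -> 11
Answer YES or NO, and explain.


Checking each pair (does one codeword prefix another?):
  F='0' vs D='01': prefix -- VIOLATION

NO -- this is NOT a valid prefix code. F (0) is a prefix of D (01).


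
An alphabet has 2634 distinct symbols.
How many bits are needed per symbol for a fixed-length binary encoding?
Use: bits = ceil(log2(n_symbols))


log2(2634) = 11.363
Bracket: 2^11 = 2048 < 2634 <= 2^12 = 4096
So ceil(log2(2634)) = 12

bits = ceil(log2(2634)) = ceil(11.363) = 12 bits


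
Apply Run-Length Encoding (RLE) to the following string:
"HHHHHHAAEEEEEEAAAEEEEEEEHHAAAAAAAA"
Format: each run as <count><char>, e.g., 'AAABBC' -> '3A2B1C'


Scanning runs left to right:
  i=0: run of 'H' x 6 -> '6H'
  i=6: run of 'A' x 2 -> '2A'
  i=8: run of 'E' x 6 -> '6E'
  i=14: run of 'A' x 3 -> '3A'
  i=17: run of 'E' x 7 -> '7E'
  i=24: run of 'H' x 2 -> '2H'
  i=26: run of 'A' x 8 -> '8A'

RLE = 6H2A6E3A7E2H8A


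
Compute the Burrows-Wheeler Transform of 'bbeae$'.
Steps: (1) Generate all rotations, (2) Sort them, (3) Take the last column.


Rotations (sorted):
  0: $bbeae -> last char: e
  1: ae$bbe -> last char: e
  2: bbeae$ -> last char: $
  3: beae$b -> last char: b
  4: e$bbea -> last char: a
  5: eae$bb -> last char: b


BWT = ee$bab


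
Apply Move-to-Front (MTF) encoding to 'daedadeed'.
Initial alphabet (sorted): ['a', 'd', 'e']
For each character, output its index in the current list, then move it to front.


MTF encoding:
'd': index 1 in ['a', 'd', 'e'] -> ['d', 'a', 'e']
'a': index 1 in ['d', 'a', 'e'] -> ['a', 'd', 'e']
'e': index 2 in ['a', 'd', 'e'] -> ['e', 'a', 'd']
'd': index 2 in ['e', 'a', 'd'] -> ['d', 'e', 'a']
'a': index 2 in ['d', 'e', 'a'] -> ['a', 'd', 'e']
'd': index 1 in ['a', 'd', 'e'] -> ['d', 'a', 'e']
'e': index 2 in ['d', 'a', 'e'] -> ['e', 'd', 'a']
'e': index 0 in ['e', 'd', 'a'] -> ['e', 'd', 'a']
'd': index 1 in ['e', 'd', 'a'] -> ['d', 'e', 'a']


Output: [1, 1, 2, 2, 2, 1, 2, 0, 1]


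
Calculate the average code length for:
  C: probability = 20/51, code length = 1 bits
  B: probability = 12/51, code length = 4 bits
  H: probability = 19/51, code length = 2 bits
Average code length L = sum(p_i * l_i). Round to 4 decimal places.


Weighted contributions p_i * l_i:
  C: (20/51) * 1 = 20/51
  B: (12/51) * 4 = 48/51
  H: (19/51) * 2 = 38/51
Sum = (20 + 48 + 38)/51 = 106/51

L = 106/51 = 2.0784 bits/symbol


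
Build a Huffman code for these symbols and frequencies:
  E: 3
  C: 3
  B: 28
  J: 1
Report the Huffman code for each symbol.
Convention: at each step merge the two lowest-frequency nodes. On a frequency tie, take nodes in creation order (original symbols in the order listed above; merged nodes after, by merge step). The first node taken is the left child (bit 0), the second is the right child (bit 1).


Huffman tree construction:
Step 1: Merge J(1) + E(3) = 4
Step 2: Merge C(3) + (J+E)(4) = 7
Step 3: Merge (C+(J+E))(7) + B(28) = 35
Read each symbol's code off the tree from the root (left child = 0, right child = 1).

Codes:
  E: 011 (length 3)
  C: 00 (length 2)
  B: 1 (length 1)
  J: 010 (length 3)
Average code length: 46/35 = 1.3143 bits/symbol


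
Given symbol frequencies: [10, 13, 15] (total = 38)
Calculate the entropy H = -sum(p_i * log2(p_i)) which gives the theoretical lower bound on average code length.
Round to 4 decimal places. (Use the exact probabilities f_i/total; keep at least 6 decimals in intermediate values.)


Per-symbol terms -p_i * log2(p_i) with p_i = f_i/38:
  p = 10/38 = 0.263158: log2(p) = -1.925999, -p*log2(p) = 0.506842
  p = 13/38 = 0.342105: log2(p) = -1.547488, -p*log2(p) = 0.529404
  p = 15/38 = 0.394737: log2(p) = -1.341037, -p*log2(p) = 0.529357
H = 0.506842 + 0.529404 + 0.529357 = 1.565603

H = 1.5656 bits/symbol


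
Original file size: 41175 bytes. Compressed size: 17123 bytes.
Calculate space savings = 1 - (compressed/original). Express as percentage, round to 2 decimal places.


ratio = compressed/original = 17123/41175 = 0.415859
savings = 1 - ratio = 1 - 0.415859 = 0.584141
as a percentage: 0.584141 * 100 = 58.41%

Space savings = 1 - 17123/41175 = 58.41%


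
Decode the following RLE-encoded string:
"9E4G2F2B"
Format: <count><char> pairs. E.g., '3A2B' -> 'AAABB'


Expanding each <count><char> pair:
  9E -> 'EEEEEEEEE'
  4G -> 'GGGG'
  2F -> 'FF'
  2B -> 'BB'

Decoded = EEEEEEEEEGGGGFFBB


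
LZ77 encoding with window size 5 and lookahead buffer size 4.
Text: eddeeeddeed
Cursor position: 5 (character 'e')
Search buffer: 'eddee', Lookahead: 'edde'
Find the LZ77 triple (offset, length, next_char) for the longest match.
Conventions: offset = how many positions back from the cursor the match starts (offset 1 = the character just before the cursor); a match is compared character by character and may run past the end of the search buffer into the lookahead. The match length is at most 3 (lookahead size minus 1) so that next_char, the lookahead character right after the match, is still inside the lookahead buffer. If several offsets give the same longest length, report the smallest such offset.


Try each offset into the search buffer:
  offset=1 (pos 4, char 'e'): match length 1
  offset=2 (pos 3, char 'e'): match length 1
  offset=3 (pos 2, char 'd'): match length 0
  offset=4 (pos 1, char 'd'): match length 0
  offset=5 (pos 0, char 'e'): match length 3
Longest match has length 3 at offset 5.
next_char = character at position 5 + 3 = 8 -> 'e'

Best match: offset=5, length=3 (matching 'edd' starting at position 0)
LZ77 triple: (5, 3, 'e')


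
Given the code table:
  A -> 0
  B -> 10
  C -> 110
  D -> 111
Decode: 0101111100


Decoding:
0 -> A
10 -> B
111 -> D
110 -> C
0 -> A


Result: ABDCA


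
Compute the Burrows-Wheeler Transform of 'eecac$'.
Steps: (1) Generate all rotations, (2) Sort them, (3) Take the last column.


Rotations (sorted):
  0: $eecac -> last char: c
  1: ac$eec -> last char: c
  2: c$eeca -> last char: a
  3: cac$ee -> last char: e
  4: ecac$e -> last char: e
  5: eecac$ -> last char: $


BWT = ccaee$


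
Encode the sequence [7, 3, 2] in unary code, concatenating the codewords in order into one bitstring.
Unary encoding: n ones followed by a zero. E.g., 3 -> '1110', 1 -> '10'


Encode each number as n ones followed by a terminating 0:
  7 -> 11111110 (8 bits)
  3 -> 1110 (4 bits)
  2 -> 110 (3 bits)
Total length = 8 + 4 + 3 = 15 bits.

Unary([7, 3, 2]) = 111111101110110 (15 bits)


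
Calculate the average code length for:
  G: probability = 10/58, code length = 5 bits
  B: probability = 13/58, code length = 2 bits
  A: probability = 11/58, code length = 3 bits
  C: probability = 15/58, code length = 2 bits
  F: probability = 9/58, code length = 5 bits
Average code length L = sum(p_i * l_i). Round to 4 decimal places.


Weighted contributions p_i * l_i:
  G: (10/58) * 5 = 50/58
  B: (13/58) * 2 = 26/58
  A: (11/58) * 3 = 33/58
  C: (15/58) * 2 = 30/58
  F: (9/58) * 5 = 45/58
Sum = (50 + 26 + 33 + 30 + 45)/58 = 184/58

L = 184/58 = 3.1724 bits/symbol


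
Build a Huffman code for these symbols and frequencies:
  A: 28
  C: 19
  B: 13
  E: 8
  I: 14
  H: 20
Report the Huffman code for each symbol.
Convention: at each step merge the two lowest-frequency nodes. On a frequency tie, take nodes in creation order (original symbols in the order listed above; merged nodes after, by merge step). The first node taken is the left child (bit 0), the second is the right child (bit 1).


Huffman tree construction:
Step 1: Merge E(8) + B(13) = 21
Step 2: Merge I(14) + C(19) = 33
Step 3: Merge H(20) + (E+B)(21) = 41
Step 4: Merge A(28) + (I+C)(33) = 61
Step 5: Merge (H+(E+B))(41) + (A+(I+C))(61) = 102
Read each symbol's code off the tree from the root (left child = 0, right child = 1).

Codes:
  A: 10 (length 2)
  C: 111 (length 3)
  B: 011 (length 3)
  E: 010 (length 3)
  I: 110 (length 3)
  H: 00 (length 2)
Average code length: 258/102 = 2.5294 bits/symbol


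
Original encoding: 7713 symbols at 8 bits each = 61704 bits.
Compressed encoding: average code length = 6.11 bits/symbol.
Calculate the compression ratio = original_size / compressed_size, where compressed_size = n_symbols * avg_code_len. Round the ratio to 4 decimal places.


original_size = n_symbols * orig_bits = 7713 * 8 = 61704 bits
compressed_size = n_symbols * avg_code_len = 7713 * 6.11 = 47126.43 bits
ratio = original_size / compressed_size = 61704 / 47126.43 = 1.3093

Compression ratio = 1.3093


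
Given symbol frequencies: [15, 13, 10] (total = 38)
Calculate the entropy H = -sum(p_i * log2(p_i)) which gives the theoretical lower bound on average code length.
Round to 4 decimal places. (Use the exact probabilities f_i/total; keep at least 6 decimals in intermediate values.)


Per-symbol terms -p_i * log2(p_i) with p_i = f_i/38:
  p = 15/38 = 0.394737: log2(p) = -1.341037, -p*log2(p) = 0.529357
  p = 13/38 = 0.342105: log2(p) = -1.547488, -p*log2(p) = 0.529404
  p = 10/38 = 0.263158: log2(p) = -1.925999, -p*log2(p) = 0.506842
H = 0.529357 + 0.529404 + 0.506842 = 1.565603

H = 1.5656 bits/symbol


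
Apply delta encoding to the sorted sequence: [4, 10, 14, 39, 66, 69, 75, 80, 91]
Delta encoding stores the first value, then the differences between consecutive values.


First value: 4
Deltas:
  10 - 4 = 6
  14 - 10 = 4
  39 - 14 = 25
  66 - 39 = 27
  69 - 66 = 3
  75 - 69 = 6
  80 - 75 = 5
  91 - 80 = 11


Delta encoded: [4, 6, 4, 25, 27, 3, 6, 5, 11]


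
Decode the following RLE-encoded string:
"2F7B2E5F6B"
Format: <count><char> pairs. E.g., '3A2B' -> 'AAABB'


Expanding each <count><char> pair:
  2F -> 'FF'
  7B -> 'BBBBBBB'
  2E -> 'EE'
  5F -> 'FFFFF'
  6B -> 'BBBBBB'

Decoded = FFBBBBBBBEEFFFFFBBBBBB


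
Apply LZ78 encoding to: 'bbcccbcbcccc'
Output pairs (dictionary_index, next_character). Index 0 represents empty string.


LZ78 encoding steps:
Dictionary: {0: ''}
Step 1: w='' (idx 0), next='b' -> output (0, 'b'), add 'b' as idx 1
Step 2: w='b' (idx 1), next='c' -> output (1, 'c'), add 'bc' as idx 2
Step 3: w='' (idx 0), next='c' -> output (0, 'c'), add 'c' as idx 3
Step 4: w='c' (idx 3), next='b' -> output (3, 'b'), add 'cb' as idx 4
Step 5: w='cb' (idx 4), next='c' -> output (4, 'c'), add 'cbc' as idx 5
Step 6: w='c' (idx 3), next='c' -> output (3, 'c'), add 'cc' as idx 6
Step 7: w='c' (idx 3), end of input -> output (3, '')


Encoded: [(0, 'b'), (1, 'c'), (0, 'c'), (3, 'b'), (4, 'c'), (3, 'c'), (3, '')]


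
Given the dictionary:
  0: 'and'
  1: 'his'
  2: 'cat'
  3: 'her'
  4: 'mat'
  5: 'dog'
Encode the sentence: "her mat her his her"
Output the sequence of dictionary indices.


Look up each word in the dictionary:
  'her' -> 3
  'mat' -> 4
  'her' -> 3
  'his' -> 1
  'her' -> 3

Encoded: [3, 4, 3, 1, 3]


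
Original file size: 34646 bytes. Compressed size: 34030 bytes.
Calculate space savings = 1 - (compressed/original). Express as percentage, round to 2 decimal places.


ratio = compressed/original = 34030/34646 = 0.98222
savings = 1 - ratio = 1 - 0.98222 = 0.01778
as a percentage: 0.01778 * 100 = 1.78%

Space savings = 1 - 34030/34646 = 1.78%


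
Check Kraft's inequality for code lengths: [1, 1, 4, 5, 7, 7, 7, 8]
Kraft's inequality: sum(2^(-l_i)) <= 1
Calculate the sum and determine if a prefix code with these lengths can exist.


Sum = 2^(-1) + 2^(-1) + 2^(-4) + 2^(-5) + 2^(-7) + 2^(-7) + 2^(-7) + 2^(-8)
    = 0.5 + 0.5 + 0.0625 + 0.03125 + 0.0078125 + 0.0078125 + 0.0078125 + 0.00390625
    = 287/256 = 1.12109375
Since 1.12109375 > 1, Kraft's inequality is NOT satisfied.
A prefix code with these lengths CANNOT exist.

Kraft sum = 1.12109375. Not satisfied.


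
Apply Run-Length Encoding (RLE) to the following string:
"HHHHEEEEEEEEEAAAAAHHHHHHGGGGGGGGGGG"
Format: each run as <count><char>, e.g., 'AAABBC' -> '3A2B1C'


Scanning runs left to right:
  i=0: run of 'H' x 4 -> '4H'
  i=4: run of 'E' x 9 -> '9E'
  i=13: run of 'A' x 5 -> '5A'
  i=18: run of 'H' x 6 -> '6H'
  i=24: run of 'G' x 11 -> '11G'

RLE = 4H9E5A6H11G


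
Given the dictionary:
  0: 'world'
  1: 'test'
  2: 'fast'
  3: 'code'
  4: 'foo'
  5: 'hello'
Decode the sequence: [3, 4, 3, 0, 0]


Look up each index in the dictionary:
  3 -> 'code'
  4 -> 'foo'
  3 -> 'code'
  0 -> 'world'
  0 -> 'world'

Decoded: "code foo code world world"


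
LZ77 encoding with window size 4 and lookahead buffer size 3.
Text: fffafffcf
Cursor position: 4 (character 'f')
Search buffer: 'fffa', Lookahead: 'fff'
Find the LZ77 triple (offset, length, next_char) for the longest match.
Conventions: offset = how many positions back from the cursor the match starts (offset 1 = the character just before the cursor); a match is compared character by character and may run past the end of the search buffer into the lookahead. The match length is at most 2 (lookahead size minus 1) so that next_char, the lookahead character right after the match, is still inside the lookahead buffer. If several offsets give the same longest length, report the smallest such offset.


Try each offset into the search buffer:
  offset=1 (pos 3, char 'a'): match length 0
  offset=2 (pos 2, char 'f'): match length 1
  offset=3 (pos 1, char 'f'): match length 2
  offset=4 (pos 0, char 'f'): match length 2
Longest match has length 2, found at offsets 3, 4; take the smallest, offset 3.
next_char = character at position 4 + 2 = 6 -> 'f'

Best match: offset=3, length=2 (matching 'ff' starting at position 1)
LZ77 triple: (3, 2, 'f')


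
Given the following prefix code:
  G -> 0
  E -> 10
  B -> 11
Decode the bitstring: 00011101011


Decoding step by step:
Bits 0 -> G
Bits 0 -> G
Bits 0 -> G
Bits 11 -> B
Bits 10 -> E
Bits 10 -> E
Bits 11 -> B


Decoded message: GGGBEEB


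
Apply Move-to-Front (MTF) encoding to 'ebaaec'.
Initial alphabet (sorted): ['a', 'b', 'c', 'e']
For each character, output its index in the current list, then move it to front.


MTF encoding:
'e': index 3 in ['a', 'b', 'c', 'e'] -> ['e', 'a', 'b', 'c']
'b': index 2 in ['e', 'a', 'b', 'c'] -> ['b', 'e', 'a', 'c']
'a': index 2 in ['b', 'e', 'a', 'c'] -> ['a', 'b', 'e', 'c']
'a': index 0 in ['a', 'b', 'e', 'c'] -> ['a', 'b', 'e', 'c']
'e': index 2 in ['a', 'b', 'e', 'c'] -> ['e', 'a', 'b', 'c']
'c': index 3 in ['e', 'a', 'b', 'c'] -> ['c', 'e', 'a', 'b']


Output: [3, 2, 2, 0, 2, 3]


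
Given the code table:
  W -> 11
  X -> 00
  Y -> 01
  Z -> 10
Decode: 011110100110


Decoding:
01 -> Y
11 -> W
10 -> Z
10 -> Z
01 -> Y
10 -> Z


Result: YWZZYZ


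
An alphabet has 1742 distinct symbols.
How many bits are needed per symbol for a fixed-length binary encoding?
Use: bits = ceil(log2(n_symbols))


log2(1742) = 10.7665
Bracket: 2^10 = 1024 < 1742 <= 2^11 = 2048
So ceil(log2(1742)) = 11

bits = ceil(log2(1742)) = ceil(10.7665) = 11 bits


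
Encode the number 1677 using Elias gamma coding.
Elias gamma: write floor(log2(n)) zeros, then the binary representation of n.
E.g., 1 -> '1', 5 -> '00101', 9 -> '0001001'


num_bits = floor(log2(1677)) + 1 = 11
leading_zeros = num_bits - 1 = 10
binary(1677) = 11010001101

Elias gamma(1677) = '0000000000' + '11010001101' = 000000000011010001101 (21 bits)


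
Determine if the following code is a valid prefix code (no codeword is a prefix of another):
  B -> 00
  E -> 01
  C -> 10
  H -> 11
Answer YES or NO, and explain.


Checking each pair (does one codeword prefix another?):
  B='00' vs E='01': no prefix
  B='00' vs C='10': no prefix
  B='00' vs H='11': no prefix
  E='01' vs B='00': no prefix
  E='01' vs C='10': no prefix
  E='01' vs H='11': no prefix
  C='10' vs B='00': no prefix
  C='10' vs E='01': no prefix
  C='10' vs H='11': no prefix
  H='11' vs B='00': no prefix
  H='11' vs E='01': no prefix
  H='11' vs C='10': no prefix
No violation found over all pairs.

YES -- this is a valid prefix code. No codeword is a prefix of any other codeword.


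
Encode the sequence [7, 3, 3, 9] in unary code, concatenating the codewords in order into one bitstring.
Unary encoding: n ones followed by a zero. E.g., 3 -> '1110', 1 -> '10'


Encode each number as n ones followed by a terminating 0:
  7 -> 11111110 (8 bits)
  3 -> 1110 (4 bits)
  3 -> 1110 (4 bits)
  9 -> 1111111110 (10 bits)
Total length = 8 + 4 + 4 + 10 = 26 bits.

Unary([7, 3, 3, 9]) = 11111110111011101111111110 (26 bits)


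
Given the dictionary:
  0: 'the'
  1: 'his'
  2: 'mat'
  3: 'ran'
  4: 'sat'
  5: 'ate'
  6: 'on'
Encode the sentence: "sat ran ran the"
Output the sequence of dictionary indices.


Look up each word in the dictionary:
  'sat' -> 4
  'ran' -> 3
  'ran' -> 3
  'the' -> 0

Encoded: [4, 3, 3, 0]


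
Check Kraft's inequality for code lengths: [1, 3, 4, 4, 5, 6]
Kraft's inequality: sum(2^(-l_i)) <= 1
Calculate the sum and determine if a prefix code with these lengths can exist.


Sum = 2^(-1) + 2^(-3) + 2^(-4) + 2^(-4) + 2^(-5) + 2^(-6)
    = 0.5 + 0.125 + 0.0625 + 0.0625 + 0.03125 + 0.015625
    = 51/64 = 0.796875
Since 0.796875 <= 1, Kraft's inequality IS satisfied.
A prefix code with these lengths CAN exist.

Kraft sum = 0.796875. Satisfied.


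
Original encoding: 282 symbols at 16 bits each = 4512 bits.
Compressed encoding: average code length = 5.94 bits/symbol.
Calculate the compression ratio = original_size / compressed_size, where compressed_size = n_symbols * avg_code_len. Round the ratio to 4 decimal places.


original_size = n_symbols * orig_bits = 282 * 16 = 4512 bits
compressed_size = n_symbols * avg_code_len = 282 * 5.94 = 1675.08 bits
ratio = original_size / compressed_size = 4512 / 1675.08 = 2.6936

Compression ratio = 2.6936


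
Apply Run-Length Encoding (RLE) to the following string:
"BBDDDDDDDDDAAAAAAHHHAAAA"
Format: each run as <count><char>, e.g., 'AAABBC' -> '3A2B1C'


Scanning runs left to right:
  i=0: run of 'B' x 2 -> '2B'
  i=2: run of 'D' x 9 -> '9D'
  i=11: run of 'A' x 6 -> '6A'
  i=17: run of 'H' x 3 -> '3H'
  i=20: run of 'A' x 4 -> '4A'

RLE = 2B9D6A3H4A


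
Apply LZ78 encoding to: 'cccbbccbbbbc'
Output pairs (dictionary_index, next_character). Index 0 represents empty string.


LZ78 encoding steps:
Dictionary: {0: ''}
Step 1: w='' (idx 0), next='c' -> output (0, 'c'), add 'c' as idx 1
Step 2: w='c' (idx 1), next='c' -> output (1, 'c'), add 'cc' as idx 2
Step 3: w='' (idx 0), next='b' -> output (0, 'b'), add 'b' as idx 3
Step 4: w='b' (idx 3), next='c' -> output (3, 'c'), add 'bc' as idx 4
Step 5: w='c' (idx 1), next='b' -> output (1, 'b'), add 'cb' as idx 5
Step 6: w='b' (idx 3), next='b' -> output (3, 'b'), add 'bb' as idx 6
Step 7: w='bc' (idx 4), end of input -> output (4, '')


Encoded: [(0, 'c'), (1, 'c'), (0, 'b'), (3, 'c'), (1, 'b'), (3, 'b'), (4, '')]


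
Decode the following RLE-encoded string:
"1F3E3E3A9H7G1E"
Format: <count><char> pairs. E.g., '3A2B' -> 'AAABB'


Expanding each <count><char> pair:
  1F -> 'F'
  3E -> 'EEE'
  3E -> 'EEE'
  3A -> 'AAA'
  9H -> 'HHHHHHHHH'
  7G -> 'GGGGGGG'
  1E -> 'E'

Decoded = FEEEEEEAAAHHHHHHHHHGGGGGGGE


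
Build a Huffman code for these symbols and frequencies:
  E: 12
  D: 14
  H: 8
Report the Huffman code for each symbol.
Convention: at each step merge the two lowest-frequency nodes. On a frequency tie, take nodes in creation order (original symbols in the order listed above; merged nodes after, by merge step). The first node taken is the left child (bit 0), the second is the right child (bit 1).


Huffman tree construction:
Step 1: Merge H(8) + E(12) = 20
Step 2: Merge D(14) + (H+E)(20) = 34
Read each symbol's code off the tree from the root (left child = 0, right child = 1).

Codes:
  E: 11 (length 2)
  D: 0 (length 1)
  H: 10 (length 2)
Average code length: 54/34 = 1.5882 bits/symbol


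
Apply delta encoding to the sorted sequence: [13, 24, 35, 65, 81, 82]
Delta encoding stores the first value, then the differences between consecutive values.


First value: 13
Deltas:
  24 - 13 = 11
  35 - 24 = 11
  65 - 35 = 30
  81 - 65 = 16
  82 - 81 = 1


Delta encoded: [13, 11, 11, 30, 16, 1]
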